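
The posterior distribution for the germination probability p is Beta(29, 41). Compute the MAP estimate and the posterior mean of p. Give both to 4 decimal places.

Mode = (29−1)/(29+41−2) = 28/68 = 0.4118.
Mean = 29/(29+41) = 29/70 = 0.4143.

MAP estimate = 0.4118, posterior mean = 0.4143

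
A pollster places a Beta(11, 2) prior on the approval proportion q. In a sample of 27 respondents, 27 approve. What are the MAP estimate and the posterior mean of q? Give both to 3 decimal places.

Posterior: Beta(11+27, 2+0) = Beta(38, 2).
Mode = (38−1)/(38+2−2) = 37/38 = 0.974.
Mean = 38/(38+2) = 38/40 = 0.950.

MAP: 0.974. Posterior mean: 0.950.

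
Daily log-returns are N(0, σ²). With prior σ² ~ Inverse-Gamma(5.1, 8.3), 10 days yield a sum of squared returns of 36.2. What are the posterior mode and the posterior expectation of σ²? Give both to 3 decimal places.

MAP = 2.378; posterior mean = 2.901

Posterior: Inverse-Gamma(shape = 5.1+10/2 = 10.1, scale = 8.3+36.2/2 = 26.4).
Mode = β/(α+1) = 26.4/11.1 = 2.378.
Mean = β/(α−1) = 26.4/9.1 = 2.901.
Mean > mode: the posterior has a right tail.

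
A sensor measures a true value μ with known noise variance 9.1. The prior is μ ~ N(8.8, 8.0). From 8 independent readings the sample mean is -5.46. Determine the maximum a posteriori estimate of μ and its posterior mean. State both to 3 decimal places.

Posterior for μ is Normal. Precision-weighted mean: (1/8.0·8.8 + 8/9.1·-5.46) / (1/8.0 + 8/9.1) = -3.685.
A Normal posterior is symmetric, so mode = mean.

maximum a posteriori estimate = -3.685, posterior mean = -3.685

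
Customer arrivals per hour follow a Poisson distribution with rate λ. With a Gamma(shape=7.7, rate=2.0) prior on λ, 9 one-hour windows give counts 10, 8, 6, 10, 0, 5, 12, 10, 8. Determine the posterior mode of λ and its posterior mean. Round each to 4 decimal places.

Σ counts = 69. Posterior: Gamma(shape = 7.7+69 = 76.7, rate = 2.0+9 = 11.0).
Mode = (α−1)/β = 75.7/11.0 = 6.8818.
Mean = α/β = 76.7/11.0 = 6.9727.
The mean is pulled above the mode by the posterior's right skew.

MAP = 6.8818, posterior mean = 6.9727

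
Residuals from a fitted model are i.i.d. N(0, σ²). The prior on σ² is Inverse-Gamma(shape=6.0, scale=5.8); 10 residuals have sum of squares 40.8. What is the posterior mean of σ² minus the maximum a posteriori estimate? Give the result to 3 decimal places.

0.437

Posterior: Inverse-Gamma(shape = 6.0+10/2 = 11.0, scale = 5.8+40.8/2 = 26.2).
Mode = β/(α+1) = 26.2/12.0 = 2.183.
Mean = β/(α−1) = 26.2/10.0 = 2.620.
Difference = 2.620 − 2.183 = 0.437.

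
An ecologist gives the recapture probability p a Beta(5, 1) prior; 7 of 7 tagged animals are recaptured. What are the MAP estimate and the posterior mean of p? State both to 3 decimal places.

Posterior: Beta(5+7, 1+0) = Beta(12, 1).
Since β = 1 ≤ 1 and α > 1, the Beta density is monotone increasing on [0,1]; the mode is at 1.
Mean = 12/(12+1) = 0.923.
The posterior is left-skewed, so the mode exceeds the mean.

p_MAP = 1.000, E[p|data] = 0.923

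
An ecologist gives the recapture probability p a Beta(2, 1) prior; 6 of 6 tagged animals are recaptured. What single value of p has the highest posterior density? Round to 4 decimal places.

Posterior: Beta(2+6, 1+0) = Beta(8, 1).
Since β = 1 ≤ 1 and α > 1, the Beta density is monotone increasing on [0,1]; the mode is at 1.
Mean = 8/(8+1) = 0.8889.
This is the posterior mode — the MAP estimate.

1.0000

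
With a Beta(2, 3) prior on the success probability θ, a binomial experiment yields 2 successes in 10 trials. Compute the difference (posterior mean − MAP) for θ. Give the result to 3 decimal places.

Posterior: Beta(2+2, 3+8) = Beta(4, 11).
Mode = (4−1)/(4+11−2) = 3/13 = 0.231.
Mean = 4/(4+11) = 4/15 = 0.267.
Difference = 0.267 − 0.231 = 0.036.
The mean is pulled above the mode by the posterior's right skew.

0.036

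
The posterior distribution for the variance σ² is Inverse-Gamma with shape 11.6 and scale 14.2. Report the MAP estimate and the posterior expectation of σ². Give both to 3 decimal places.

Mode = β/(α+1) = 14.2/12.6 = 1.127.
Mean = β/(α−1) = 14.2/10.6 = 1.340.
The mean is pulled above the mode by the posterior's right skew.

MAP estimate = 1.127, posterior expectation = 1.340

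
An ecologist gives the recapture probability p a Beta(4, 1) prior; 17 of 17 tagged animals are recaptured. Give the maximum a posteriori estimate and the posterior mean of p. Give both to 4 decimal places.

MAP: 1.0000. Posterior mean: 0.9545.

Posterior: Beta(4+17, 1+0) = Beta(21, 1).
Since β = 1 ≤ 1 and α > 1, the Beta density is monotone increasing on [0,1]; the mode is at 1.
Mean = 21/(21+1) = 0.9545.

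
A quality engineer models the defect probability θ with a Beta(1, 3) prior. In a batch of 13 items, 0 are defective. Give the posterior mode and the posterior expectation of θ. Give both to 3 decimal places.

Posterior: Beta(1+0, 3+13) = Beta(1, 16).
Since α = 1 ≤ 1 and β > 1, the Beta density is monotone decreasing on [0,1]; the mode is at 0.
Mean = 1/(1+16) = 0.059.

posterior mode = 0.000, posterior expectation = 0.059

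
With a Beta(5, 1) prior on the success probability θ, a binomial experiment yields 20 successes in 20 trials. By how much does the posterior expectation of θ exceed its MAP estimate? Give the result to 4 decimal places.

-0.0385

Posterior: Beta(5+20, 1+0) = Beta(25, 1).
Since β = 1 ≤ 1 and α > 1, the Beta density is monotone increasing on [0,1]; the mode is at 1.
Mean = 25/(25+1) = 0.9615.
Difference = 0.9615 − 1.0000 = -0.0385.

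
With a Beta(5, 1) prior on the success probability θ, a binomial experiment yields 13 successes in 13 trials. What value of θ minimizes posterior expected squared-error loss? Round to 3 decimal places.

0.947

Posterior: Beta(5+13, 1+0) = Beta(18, 1).
Since β = 1 ≤ 1 and α > 1, the Beta density is monotone increasing on [0,1]; the mode is at 1.
Mean = 18/(18+1) = 0.947.
Squared-error loss ⇒ the optimal estimator is the posterior mean.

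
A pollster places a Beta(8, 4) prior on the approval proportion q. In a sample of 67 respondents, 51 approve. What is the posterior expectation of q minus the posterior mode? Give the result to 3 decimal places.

Posterior: Beta(8+51, 4+16) = Beta(59, 20).
Mode = (59−1)/(59+20−2) = 58/77 = 0.753.
Mean = 59/(59+20) = 59/79 = 0.747.
Difference = 0.747 − 0.753 = -0.006.

-0.006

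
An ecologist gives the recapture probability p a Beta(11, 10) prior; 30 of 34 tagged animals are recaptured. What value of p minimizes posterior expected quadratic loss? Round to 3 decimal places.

Posterior: Beta(11+30, 10+4) = Beta(41, 14).
Mode = (41−1)/(41+14−2) = 40/53 = 0.755.
Mean = 41/(41+14) = 41/55 = 0.745.
Quadratic loss ⇒ the optimal estimator is the posterior mean.

0.745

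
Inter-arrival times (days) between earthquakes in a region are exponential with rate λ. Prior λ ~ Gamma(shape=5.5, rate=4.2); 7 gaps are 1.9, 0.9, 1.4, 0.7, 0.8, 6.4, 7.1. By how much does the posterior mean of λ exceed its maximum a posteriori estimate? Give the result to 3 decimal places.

Σ times = 19.2. Posterior: Gamma(shape = 5.5+7 = 12.5, rate = 4.2+19.2 = 23.4).
Mode = (α−1)/β = 11.5/23.4 = 0.491.
Mean = α/β = 12.5/23.4 = 0.534.
Difference = 0.534 − 0.491 = 0.043.
The posterior is right-skewed, so the mean exceeds the mode.

0.043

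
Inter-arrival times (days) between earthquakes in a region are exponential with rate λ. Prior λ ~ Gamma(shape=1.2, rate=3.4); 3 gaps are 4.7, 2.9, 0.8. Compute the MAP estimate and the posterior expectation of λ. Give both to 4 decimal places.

MAP = 0.2712; posterior mean = 0.3559

Σ times = 8.4. Posterior: Gamma(shape = 1.2+3 = 4.2, rate = 3.4+8.4 = 11.8).
Mode = (α−1)/β = 3.2/11.8 = 0.2712.
Mean = α/β = 4.2/11.8 = 0.3559.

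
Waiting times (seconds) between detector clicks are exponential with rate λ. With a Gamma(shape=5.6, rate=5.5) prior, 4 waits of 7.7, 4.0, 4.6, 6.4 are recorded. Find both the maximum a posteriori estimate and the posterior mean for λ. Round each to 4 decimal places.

maximum a posteriori estimate = 0.3050, posterior mean = 0.3404

Σ times = 22.7. Posterior: Gamma(shape = 5.6+4 = 9.6, rate = 5.5+22.7 = 28.2).
Mode = (α−1)/β = 8.6/28.2 = 0.3050.
Mean = α/β = 9.6/28.2 = 0.3404.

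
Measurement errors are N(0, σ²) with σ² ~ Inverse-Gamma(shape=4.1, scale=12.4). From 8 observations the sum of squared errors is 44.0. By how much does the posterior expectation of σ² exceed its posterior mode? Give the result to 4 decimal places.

1.0649

Posterior: Inverse-Gamma(shape = 4.1+8/2 = 8.1, scale = 12.4+44.0/2 = 34.4).
Mode = β/(α+1) = 34.4/9.1 = 3.7802.
Mean = β/(α−1) = 34.4/7.1 = 4.8451.
Difference = 4.8451 − 3.7802 = 1.0649.
Right-skewed posterior ⇒ mode < mean.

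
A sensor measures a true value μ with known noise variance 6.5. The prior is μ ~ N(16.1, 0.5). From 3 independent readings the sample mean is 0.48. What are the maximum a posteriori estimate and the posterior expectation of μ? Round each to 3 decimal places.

Posterior for μ is Normal. Precision-weighted mean: (1/0.5·16.1 + 3/6.5·0.48) / (1/0.5 + 3/6.5) = 13.171.
A Normal posterior is symmetric, so mode = mean.

MAP = 13.171, posterior mean = 13.171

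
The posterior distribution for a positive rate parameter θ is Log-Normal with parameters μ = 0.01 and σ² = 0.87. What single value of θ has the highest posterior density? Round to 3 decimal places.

Mode = exp(μ − σ²) = exp(-0.86) = 0.423.
Mean = exp(μ + σ²/2) = exp(0.445) = 1.560.
This is the posterior mode — the MAP estimate.

0.423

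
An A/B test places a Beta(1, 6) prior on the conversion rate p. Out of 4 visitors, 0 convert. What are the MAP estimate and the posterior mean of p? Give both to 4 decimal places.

Posterior: Beta(1+0, 6+4) = Beta(1, 10).
Since α = 1 ≤ 1 and β > 1, the Beta density is monotone decreasing on [0,1]; the mode is at 0.
Mean = 1/(1+10) = 0.0909.
Right-skewed posterior ⇒ mode < mean.

MAP: 0.0000. Posterior mean: 0.0909.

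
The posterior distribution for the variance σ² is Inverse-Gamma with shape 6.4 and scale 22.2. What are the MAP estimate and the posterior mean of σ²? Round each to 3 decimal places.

MAP = 3.000, posterior mean = 4.111

Mode = β/(α+1) = 22.2/7.4 = 3.000.
Mean = β/(α−1) = 22.2/5.4 = 4.111.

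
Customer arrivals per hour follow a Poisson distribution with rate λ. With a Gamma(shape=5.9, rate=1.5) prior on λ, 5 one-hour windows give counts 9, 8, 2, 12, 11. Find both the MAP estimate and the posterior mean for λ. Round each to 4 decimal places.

Σ counts = 42. Posterior: Gamma(shape = 5.9+42 = 47.9, rate = 1.5+5 = 6.5).
Mode = (α−1)/β = 46.9/6.5 = 7.2154.
Mean = α/β = 47.9/6.5 = 7.3692.

MAP: 7.2154. Posterior mean: 7.3692.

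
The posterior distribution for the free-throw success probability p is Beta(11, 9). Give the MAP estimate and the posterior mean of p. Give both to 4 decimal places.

Mode = (11−1)/(11+9−2) = 10/18 = 0.5556.
Mean = 11/(11+9) = 11/20 = 0.5500.
Mode > mean: the posterior has a left tail.

MAP = 0.5556, posterior mean = 0.5500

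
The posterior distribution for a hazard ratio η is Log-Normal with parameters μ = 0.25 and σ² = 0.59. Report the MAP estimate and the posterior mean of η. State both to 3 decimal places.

Mode = exp(μ − σ²) = exp(-0.34) = 0.712.
Mean = exp(μ + σ²/2) = exp(0.545) = 1.725.
The mean is pulled above the mode by the posterior's right skew.

MAP estimate = 0.712, posterior mean = 1.725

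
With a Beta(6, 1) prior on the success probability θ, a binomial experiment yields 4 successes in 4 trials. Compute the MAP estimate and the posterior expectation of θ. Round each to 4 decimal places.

Posterior: Beta(6+4, 1+0) = Beta(10, 1).
Since β = 1 ≤ 1 and α > 1, the Beta density is monotone increasing on [0,1]; the mode is at 1.
Mean = 10/(10+1) = 0.9091.

MAP = 1.0000; posterior mean = 0.9091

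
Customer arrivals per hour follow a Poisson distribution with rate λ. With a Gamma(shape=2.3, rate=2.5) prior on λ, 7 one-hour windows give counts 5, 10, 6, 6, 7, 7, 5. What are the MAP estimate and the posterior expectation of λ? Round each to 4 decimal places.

MAP estimate = 4.9789, posterior expectation = 5.0842

Σ counts = 46. Posterior: Gamma(shape = 2.3+46 = 48.3, rate = 2.5+7 = 9.5).
Mode = (α−1)/β = 47.3/9.5 = 4.9789.
Mean = α/β = 48.3/9.5 = 5.0842.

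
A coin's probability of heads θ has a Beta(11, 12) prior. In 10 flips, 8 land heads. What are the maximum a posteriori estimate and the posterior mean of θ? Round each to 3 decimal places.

MAP = 0.581, posterior mean = 0.576

Posterior: Beta(11+8, 12+2) = Beta(19, 14).
Mode = (19−1)/(19+14−2) = 18/31 = 0.581.
Mean = 19/(19+14) = 19/33 = 0.576.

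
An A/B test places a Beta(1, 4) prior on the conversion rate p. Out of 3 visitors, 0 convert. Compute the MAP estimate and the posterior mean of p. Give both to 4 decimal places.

MAP: 0.0000. Posterior mean: 0.1250.

Posterior: Beta(1+0, 4+3) = Beta(1, 7).
Since α = 1 ≤ 1 and β > 1, the Beta density is monotone decreasing on [0,1]; the mode is at 0.
Mean = 1/(1+7) = 0.1250.
The mean is pulled above the mode by the posterior's right skew.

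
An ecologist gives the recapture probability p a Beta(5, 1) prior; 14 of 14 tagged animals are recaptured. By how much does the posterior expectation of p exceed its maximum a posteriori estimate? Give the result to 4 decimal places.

Posterior: Beta(5+14, 1+0) = Beta(19, 1).
Since β = 1 ≤ 1 and α > 1, the Beta density is monotone increasing on [0,1]; the mode is at 1.
Mean = 19/(19+1) = 0.9500.
Difference = 0.9500 − 1.0000 = -0.0500.

-0.0500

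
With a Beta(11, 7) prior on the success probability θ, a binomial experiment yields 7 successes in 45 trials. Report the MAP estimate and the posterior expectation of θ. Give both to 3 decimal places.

Posterior: Beta(11+7, 7+38) = Beta(18, 45).
Mode = (18−1)/(18+45−2) = 17/61 = 0.279.
Mean = 18/(18+45) = 18/63 = 0.286.

MAP: 0.279. Posterior mean: 0.286.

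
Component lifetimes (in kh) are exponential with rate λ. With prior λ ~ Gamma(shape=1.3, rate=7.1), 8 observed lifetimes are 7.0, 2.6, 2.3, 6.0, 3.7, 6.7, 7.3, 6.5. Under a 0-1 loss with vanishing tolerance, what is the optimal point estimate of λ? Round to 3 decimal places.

Σ times = 42.1. Posterior: Gamma(shape = 1.3+8 = 9.3, rate = 7.1+42.1 = 49.2).
Mode = (α−1)/β = 8.3/49.2 = 0.169.
Mean = α/β = 9.3/49.2 = 0.189.
This is the posterior mode — the MAP estimate.

0.169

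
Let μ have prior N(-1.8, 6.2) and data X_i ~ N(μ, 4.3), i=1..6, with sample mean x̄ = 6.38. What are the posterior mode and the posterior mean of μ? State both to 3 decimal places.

Posterior for μ is Normal. Precision-weighted mean: (1/6.2·-1.8 + 6/4.3·6.38) / (1/6.2 + 6/4.3) = 5.532.
A Normal posterior is symmetric, so mode = mean.

MAP = 5.532; posterior mean = 5.532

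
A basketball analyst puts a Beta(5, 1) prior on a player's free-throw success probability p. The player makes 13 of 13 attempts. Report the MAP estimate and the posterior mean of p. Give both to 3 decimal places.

Posterior: Beta(5+13, 1+0) = Beta(18, 1).
Since β = 1 ≤ 1 and α > 1, the Beta density is monotone increasing on [0,1]; the mode is at 1.
Mean = 18/(18+1) = 0.947.

p_MAP = 1.000, E[p|data] = 0.947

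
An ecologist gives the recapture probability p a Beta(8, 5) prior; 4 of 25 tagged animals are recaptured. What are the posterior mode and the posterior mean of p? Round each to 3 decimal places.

Posterior: Beta(8+4, 5+21) = Beta(12, 26).
Mode = (12−1)/(12+26−2) = 11/36 = 0.306.
Mean = 12/(12+26) = 12/38 = 0.316.

MAP: 0.306. Posterior mean: 0.316.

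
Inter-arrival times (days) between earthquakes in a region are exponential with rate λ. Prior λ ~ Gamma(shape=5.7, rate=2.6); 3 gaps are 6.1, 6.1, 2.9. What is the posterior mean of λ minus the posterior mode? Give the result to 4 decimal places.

Σ times = 15.1. Posterior: Gamma(shape = 5.7+3 = 8.7, rate = 2.6+15.1 = 17.7).
Mode = (α−1)/β = 7.7/17.7 = 0.4350.
Mean = α/β = 8.7/17.7 = 0.4915.
Difference = 0.4915 − 0.4350 = 0.0565.
Mean > mode: the posterior has a right tail.

0.0565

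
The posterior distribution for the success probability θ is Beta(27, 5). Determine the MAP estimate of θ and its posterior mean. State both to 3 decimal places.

MAP: 0.867. Posterior mean: 0.844.

Mode = (27−1)/(27+5−2) = 26/30 = 0.867.
Mean = 27/(27+5) = 27/32 = 0.844.
The mean is pulled below the mode by the posterior's left skew.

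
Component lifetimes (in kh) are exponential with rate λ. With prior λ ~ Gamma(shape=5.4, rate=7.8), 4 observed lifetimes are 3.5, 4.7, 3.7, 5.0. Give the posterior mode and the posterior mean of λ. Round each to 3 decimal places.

Σ times = 16.9. Posterior: Gamma(shape = 5.4+4 = 9.4, rate = 7.8+16.9 = 24.7).
Mode = (α−1)/β = 8.4/24.7 = 0.340.
Mean = α/β = 9.4/24.7 = 0.381.

MAP: 0.340. Posterior mean: 0.381.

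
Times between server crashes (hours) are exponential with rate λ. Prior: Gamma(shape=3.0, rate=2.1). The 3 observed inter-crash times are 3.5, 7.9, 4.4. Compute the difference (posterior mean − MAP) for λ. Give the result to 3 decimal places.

0.056

Σ times = 15.8. Posterior: Gamma(shape = 3.0+3 = 6.0, rate = 2.1+15.8 = 17.9).
Mode = (α−1)/β = 5.0/17.9 = 0.279.
Mean = α/β = 6.0/17.9 = 0.335.
Difference = 0.335 − 0.279 = 0.056.
The mean is pulled above the mode by the posterior's right skew.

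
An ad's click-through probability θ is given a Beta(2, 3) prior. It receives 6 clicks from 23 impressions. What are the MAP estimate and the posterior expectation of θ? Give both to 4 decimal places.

MAP = 0.2692; posterior mean = 0.2857

Posterior: Beta(2+6, 3+17) = Beta(8, 20).
Mode = (8−1)/(8+20−2) = 7/26 = 0.2692.
Mean = 8/(8+20) = 8/28 = 0.2857.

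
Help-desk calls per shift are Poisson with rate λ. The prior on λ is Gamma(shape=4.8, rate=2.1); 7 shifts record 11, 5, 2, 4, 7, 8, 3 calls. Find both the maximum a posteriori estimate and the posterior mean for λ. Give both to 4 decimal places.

Σ counts = 40. Posterior: Gamma(shape = 4.8+40 = 44.8, rate = 2.1+7 = 9.1).
Mode = (α−1)/β = 43.8/9.1 = 4.8132.
Mean = α/β = 44.8/9.1 = 4.9231.

MAP = 4.8132, posterior mean = 4.9231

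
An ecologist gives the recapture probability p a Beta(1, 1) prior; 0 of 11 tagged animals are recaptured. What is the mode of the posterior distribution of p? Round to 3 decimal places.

0.000

Posterior: Beta(1+0, 1+11) = Beta(1, 12).
Since α = 1 ≤ 1 and β > 1, the Beta density is monotone decreasing on [0,1]; the mode is at 0.
Mean = 1/(1+12) = 0.077.
This is the posterior mode — the MAP estimate.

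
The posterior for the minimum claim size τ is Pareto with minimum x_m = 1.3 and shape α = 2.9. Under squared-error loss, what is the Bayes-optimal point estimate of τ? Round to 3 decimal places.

The Pareto density is strictly decreasing on [x_m, ∞), so the mode is x_m = 1.300.
Mean = α·x_m/(α−1) = 2.9·1.3/1.9 = 1.984.
Squared-error loss ⇒ the optimal estimator is the posterior mean.

1.984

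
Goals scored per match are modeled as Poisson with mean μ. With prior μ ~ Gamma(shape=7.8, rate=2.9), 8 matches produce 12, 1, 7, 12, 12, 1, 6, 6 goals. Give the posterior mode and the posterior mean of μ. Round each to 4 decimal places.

Σ counts = 57. Posterior: Gamma(shape = 7.8+57 = 64.8, rate = 2.9+8 = 10.9).
Mode = (α−1)/β = 63.8/10.9 = 5.8532.
Mean = α/β = 64.8/10.9 = 5.9450.

μ_MAP = 5.8532, E[μ|data] = 5.9450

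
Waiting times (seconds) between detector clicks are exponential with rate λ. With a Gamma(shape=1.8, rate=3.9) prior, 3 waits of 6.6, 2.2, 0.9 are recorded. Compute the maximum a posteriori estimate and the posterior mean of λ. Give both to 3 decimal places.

MAP = 0.279, posterior mean = 0.353

Σ times = 9.7. Posterior: Gamma(shape = 1.8+3 = 4.8, rate = 3.9+9.7 = 13.6).
Mode = (α−1)/β = 3.8/13.6 = 0.279.
Mean = α/β = 4.8/13.6 = 0.353.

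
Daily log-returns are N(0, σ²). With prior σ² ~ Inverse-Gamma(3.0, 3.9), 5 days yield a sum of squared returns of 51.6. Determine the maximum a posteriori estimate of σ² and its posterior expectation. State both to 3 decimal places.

Posterior: Inverse-Gamma(shape = 3.0+5/2 = 5.5, scale = 3.9+51.6/2 = 29.7).
Mode = β/(α+1) = 29.7/6.5 = 4.569.
Mean = β/(α−1) = 29.7/4.5 = 6.600.
The posterior is right-skewed, so the mean exceeds the mode.

MAP: 4.569. Posterior mean: 6.600.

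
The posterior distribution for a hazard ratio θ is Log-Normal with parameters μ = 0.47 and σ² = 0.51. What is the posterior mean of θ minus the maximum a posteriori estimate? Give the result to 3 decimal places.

1.104

Mode = exp(μ − σ²) = exp(-0.04) = 0.961.
Mean = exp(μ + σ²/2) = exp(0.725) = 2.065.
Difference = 2.065 − 0.961 = 1.104.
The mean is pulled above the mode by the posterior's right skew.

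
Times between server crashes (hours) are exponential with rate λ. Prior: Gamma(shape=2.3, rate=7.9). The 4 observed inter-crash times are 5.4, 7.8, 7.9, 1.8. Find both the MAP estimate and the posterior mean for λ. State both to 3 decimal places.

Σ times = 22.9. Posterior: Gamma(shape = 2.3+4 = 6.3, rate = 7.9+22.9 = 30.8).
Mode = (α−1)/β = 5.3/30.8 = 0.172.
Mean = α/β = 6.3/30.8 = 0.205.

MAP estimate = 0.172, posterior mean = 0.205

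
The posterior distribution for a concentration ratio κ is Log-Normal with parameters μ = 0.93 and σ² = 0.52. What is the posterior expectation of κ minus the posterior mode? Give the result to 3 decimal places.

1.780

Mode = exp(μ − σ²) = exp(0.41) = 1.507.
Mean = exp(μ + σ²/2) = exp(1.190) = 3.287.
Difference = 3.287 − 1.507 = 1.780.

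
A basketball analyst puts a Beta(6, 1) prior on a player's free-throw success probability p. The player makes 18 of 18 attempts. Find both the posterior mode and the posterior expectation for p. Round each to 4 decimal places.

Posterior: Beta(6+18, 1+0) = Beta(24, 1).
Since β = 1 ≤ 1 and α > 1, the Beta density is monotone increasing on [0,1]; the mode is at 1.
Mean = 24/(24+1) = 0.9600.

posterior mode = 1.0000, posterior expectation = 0.9600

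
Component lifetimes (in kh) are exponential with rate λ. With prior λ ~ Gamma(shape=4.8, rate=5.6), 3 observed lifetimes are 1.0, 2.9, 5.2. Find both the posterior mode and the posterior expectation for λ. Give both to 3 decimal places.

MAP = 0.463, posterior mean = 0.531

Σ times = 9.1. Posterior: Gamma(shape = 4.8+3 = 7.8, rate = 5.6+9.1 = 14.7).
Mode = (α−1)/β = 6.8/14.7 = 0.463.
Mean = α/β = 7.8/14.7 = 0.531.
The mean is pulled above the mode by the posterior's right skew.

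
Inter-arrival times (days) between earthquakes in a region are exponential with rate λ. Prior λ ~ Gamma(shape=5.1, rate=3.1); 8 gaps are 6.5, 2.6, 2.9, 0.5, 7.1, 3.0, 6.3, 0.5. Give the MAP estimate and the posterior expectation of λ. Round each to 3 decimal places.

Σ times = 29.4. Posterior: Gamma(shape = 5.1+8 = 13.1, rate = 3.1+29.4 = 32.5).
Mode = (α−1)/β = 12.1/32.5 = 0.372.
Mean = α/β = 13.1/32.5 = 0.403.

λ_MAP = 0.372, E[λ|data] = 0.403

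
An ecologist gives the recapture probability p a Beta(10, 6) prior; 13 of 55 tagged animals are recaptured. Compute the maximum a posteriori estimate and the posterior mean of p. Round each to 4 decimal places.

Posterior: Beta(10+13, 6+42) = Beta(23, 48).
Mode = (23−1)/(23+48−2) = 22/69 = 0.3188.
Mean = 23/(23+48) = 23/71 = 0.3239.
Right-skewed posterior ⇒ mode < mean.

MAP = 0.3188, posterior mean = 0.3239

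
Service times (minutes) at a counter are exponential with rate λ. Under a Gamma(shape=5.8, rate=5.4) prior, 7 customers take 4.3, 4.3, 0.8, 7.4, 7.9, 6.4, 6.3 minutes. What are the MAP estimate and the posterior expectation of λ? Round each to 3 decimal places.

Σ times = 37.4. Posterior: Gamma(shape = 5.8+7 = 12.8, rate = 5.4+37.4 = 42.8).
Mode = (α−1)/β = 11.8/42.8 = 0.276.
Mean = α/β = 12.8/42.8 = 0.299.

MAP: 0.276. Posterior mean: 0.299.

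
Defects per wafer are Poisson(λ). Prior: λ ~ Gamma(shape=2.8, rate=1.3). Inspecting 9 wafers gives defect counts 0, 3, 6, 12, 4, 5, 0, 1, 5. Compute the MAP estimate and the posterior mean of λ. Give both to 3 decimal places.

MAP = 3.670, posterior mean = 3.767

Σ counts = 36. Posterior: Gamma(shape = 2.8+36 = 38.8, rate = 1.3+9 = 10.3).
Mode = (α−1)/β = 37.8/10.3 = 3.670.
Mean = α/β = 38.8/10.3 = 3.767.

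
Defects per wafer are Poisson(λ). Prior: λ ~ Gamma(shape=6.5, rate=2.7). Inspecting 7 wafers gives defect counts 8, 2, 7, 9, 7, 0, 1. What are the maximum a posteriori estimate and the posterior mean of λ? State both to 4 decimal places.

Σ counts = 34. Posterior: Gamma(shape = 6.5+34 = 40.5, rate = 2.7+7 = 9.7).
Mode = (α−1)/β = 39.5/9.7 = 4.0722.
Mean = α/β = 40.5/9.7 = 4.1753.

MAP = 4.0722; posterior mean = 4.1753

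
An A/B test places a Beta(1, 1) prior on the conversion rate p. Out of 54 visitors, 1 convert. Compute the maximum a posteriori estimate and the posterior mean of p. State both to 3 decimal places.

Posterior: Beta(1+1, 1+53) = Beta(2, 54).
Mode = (2−1)/(2+54−2) = 1/54 = 0.019.
Mean = 2/(2+54) = 2/56 = 0.036.
Right-skewed posterior ⇒ mode < mean.

MAP: 0.019. Posterior mean: 0.036.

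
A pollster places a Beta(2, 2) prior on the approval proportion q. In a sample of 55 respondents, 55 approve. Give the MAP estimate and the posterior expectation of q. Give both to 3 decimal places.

Posterior: Beta(2+55, 2+0) = Beta(57, 2).
Mode = (57−1)/(57+2−2) = 56/57 = 0.982.
Mean = 57/(57+2) = 57/59 = 0.966.

MAP = 0.982; posterior mean = 0.966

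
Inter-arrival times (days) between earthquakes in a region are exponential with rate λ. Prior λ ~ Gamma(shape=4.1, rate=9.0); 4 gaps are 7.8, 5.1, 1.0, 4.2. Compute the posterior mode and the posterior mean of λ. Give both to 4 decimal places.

posterior mode = 0.2620, posterior mean = 0.2989

Σ times = 18.1. Posterior: Gamma(shape = 4.1+4 = 8.1, rate = 9.0+18.1 = 27.1).
Mode = (α−1)/β = 7.1/27.1 = 0.2620.
Mean = α/β = 8.1/27.1 = 0.2989.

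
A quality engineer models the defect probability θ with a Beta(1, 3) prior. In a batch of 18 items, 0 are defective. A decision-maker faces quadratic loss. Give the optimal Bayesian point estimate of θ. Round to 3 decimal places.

0.045

Posterior: Beta(1+0, 3+18) = Beta(1, 21).
Since α = 1 ≤ 1 and β > 1, the Beta density is monotone decreasing on [0,1]; the mode is at 0.
Mean = 1/(1+21) = 0.045.
Quadratic loss ⇒ the optimal estimator is the posterior mean.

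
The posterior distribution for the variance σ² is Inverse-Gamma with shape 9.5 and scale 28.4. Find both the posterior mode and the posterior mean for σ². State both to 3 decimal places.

Mode = β/(α+1) = 28.4/10.5 = 2.705.
Mean = β/(α−1) = 28.4/8.5 = 3.341.

σ²_MAP = 2.705, E[σ²|data] = 3.341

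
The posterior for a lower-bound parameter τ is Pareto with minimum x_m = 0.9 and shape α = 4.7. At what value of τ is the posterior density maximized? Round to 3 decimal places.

The Pareto density is strictly decreasing on [x_m, ∞), so the mode is x_m = 0.900.
Mean = α·x_m/(α−1) = 4.7·0.9/3.7 = 1.143.
This is the posterior mode — the MAP estimate.

0.900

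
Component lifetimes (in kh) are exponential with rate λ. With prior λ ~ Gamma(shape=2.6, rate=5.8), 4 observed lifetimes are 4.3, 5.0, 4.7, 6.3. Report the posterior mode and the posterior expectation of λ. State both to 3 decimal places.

MAP = 0.215; posterior mean = 0.253

Σ times = 20.3. Posterior: Gamma(shape = 2.6+4 = 6.6, rate = 5.8+20.3 = 26.1).
Mode = (α−1)/β = 5.6/26.1 = 0.215.
Mean = α/β = 6.6/26.1 = 0.253.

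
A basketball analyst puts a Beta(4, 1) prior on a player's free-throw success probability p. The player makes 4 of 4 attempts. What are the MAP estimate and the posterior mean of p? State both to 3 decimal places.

MAP: 1.000. Posterior mean: 0.889.

Posterior: Beta(4+4, 1+0) = Beta(8, 1).
Since β = 1 ≤ 1 and α > 1, the Beta density is monotone increasing on [0,1]; the mode is at 1.
Mean = 8/(8+1) = 0.889.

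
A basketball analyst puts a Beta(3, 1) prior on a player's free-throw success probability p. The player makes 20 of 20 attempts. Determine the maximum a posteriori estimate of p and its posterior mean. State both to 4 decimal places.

Posterior: Beta(3+20, 1+0) = Beta(23, 1).
Since β = 1 ≤ 1 and α > 1, the Beta density is monotone increasing on [0,1]; the mode is at 1.
Mean = 23/(23+1) = 0.9583.

MAP = 1.0000, posterior mean = 0.9583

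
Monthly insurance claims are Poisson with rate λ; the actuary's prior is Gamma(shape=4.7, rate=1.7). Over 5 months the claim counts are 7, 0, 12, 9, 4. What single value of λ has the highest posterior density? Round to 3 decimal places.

Σ counts = 32. Posterior: Gamma(shape = 4.7+32 = 36.7, rate = 1.7+5 = 6.7).
Mode = (α−1)/β = 35.7/6.7 = 5.328.
Mean = α/β = 36.7/6.7 = 5.478.
This is the posterior mode — the MAP estimate.

5.328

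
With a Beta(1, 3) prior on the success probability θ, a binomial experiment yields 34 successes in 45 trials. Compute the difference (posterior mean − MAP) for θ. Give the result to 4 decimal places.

-0.0091

Posterior: Beta(1+34, 3+11) = Beta(35, 14).
Mode = (35−1)/(35+14−2) = 34/47 = 0.7234.
Mean = 35/(35+14) = 35/49 = 0.7143.
Difference = 0.7143 − 0.7234 = -0.0091.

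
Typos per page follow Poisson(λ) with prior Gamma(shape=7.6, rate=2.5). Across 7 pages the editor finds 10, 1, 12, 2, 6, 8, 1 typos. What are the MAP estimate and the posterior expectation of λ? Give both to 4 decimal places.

MAP estimate = 4.9053, posterior expectation = 5.0105

Σ counts = 40. Posterior: Gamma(shape = 7.6+40 = 47.6, rate = 2.5+7 = 9.5).
Mode = (α−1)/β = 46.6/9.5 = 4.9053.
Mean = α/β = 47.6/9.5 = 5.0105.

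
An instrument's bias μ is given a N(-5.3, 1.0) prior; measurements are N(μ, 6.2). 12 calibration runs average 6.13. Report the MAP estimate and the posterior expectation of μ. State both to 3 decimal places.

MAP estimate = 2.236, posterior expectation = 2.236

Posterior for μ is Normal. Precision-weighted mean: (1/1.0·-5.3 + 12/6.2·6.13) / (1/1.0 + 12/6.2) = 2.236.
A Normal posterior is symmetric, so mode = mean.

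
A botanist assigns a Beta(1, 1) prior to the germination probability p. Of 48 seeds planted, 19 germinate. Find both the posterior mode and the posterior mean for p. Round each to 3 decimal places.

Posterior: Beta(1+19, 1+29) = Beta(20, 30).
Mode = (20−1)/(20+30−2) = 19/48 = 0.396.
Mean = 20/(20+30) = 20/50 = 0.400.

posterior mode = 0.396, posterior mean = 0.400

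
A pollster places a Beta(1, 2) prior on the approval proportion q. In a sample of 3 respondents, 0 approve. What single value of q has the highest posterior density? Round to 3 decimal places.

Posterior: Beta(1+0, 2+3) = Beta(1, 5).
Since α = 1 ≤ 1 and β > 1, the Beta density is monotone decreasing on [0,1]; the mode is at 0.
Mean = 1/(1+5) = 0.167.
This is the posterior mode — the MAP estimate.

0.000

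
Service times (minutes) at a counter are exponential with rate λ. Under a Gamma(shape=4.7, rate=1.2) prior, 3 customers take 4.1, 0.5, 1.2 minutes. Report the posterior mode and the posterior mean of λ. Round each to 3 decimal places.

Σ times = 5.8. Posterior: Gamma(shape = 4.7+3 = 7.7, rate = 1.2+5.8 = 7.0).
Mode = (α−1)/β = 6.7/7.0 = 0.957.
Mean = α/β = 7.7/7.0 = 1.100.
The posterior is right-skewed, so the mean exceeds the mode.

MAP = 0.957, posterior mean = 1.100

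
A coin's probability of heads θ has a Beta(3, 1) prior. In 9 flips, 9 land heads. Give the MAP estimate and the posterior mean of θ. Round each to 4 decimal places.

MAP = 1.0000, posterior mean = 0.9231

Posterior: Beta(3+9, 1+0) = Beta(12, 1).
Since β = 1 ≤ 1 and α > 1, the Beta density is monotone increasing on [0,1]; the mode is at 1.
Mean = 12/(12+1) = 0.9231.
Mode > mean: the posterior has a left tail.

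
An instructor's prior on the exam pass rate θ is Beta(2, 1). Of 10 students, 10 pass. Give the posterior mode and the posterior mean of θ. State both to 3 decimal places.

posterior mode = 1.000, posterior mean = 0.923

Posterior: Beta(2+10, 1+0) = Beta(12, 1).
Since β = 1 ≤ 1 and α > 1, the Beta density is monotone increasing on [0,1]; the mode is at 1.
Mean = 12/(12+1) = 0.923.
Mode > mean: the posterior has a left tail.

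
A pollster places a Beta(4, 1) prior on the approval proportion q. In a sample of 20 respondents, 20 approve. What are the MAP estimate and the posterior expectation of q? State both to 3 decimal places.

Posterior: Beta(4+20, 1+0) = Beta(24, 1).
Since β = 1 ≤ 1 and α > 1, the Beta density is monotone increasing on [0,1]; the mode is at 1.
Mean = 24/(24+1) = 0.960.

MAP = 1.000, posterior mean = 0.960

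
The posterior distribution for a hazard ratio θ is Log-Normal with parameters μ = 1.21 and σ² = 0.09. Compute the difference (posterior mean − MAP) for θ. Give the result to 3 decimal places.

Mode = exp(μ − σ²) = exp(1.12) = 3.065.
Mean = exp(μ + σ²/2) = exp(1.255) = 3.508.
Difference = 3.508 − 3.065 = 0.443.
The posterior is right-skewed, so the mean exceeds the mode.

0.443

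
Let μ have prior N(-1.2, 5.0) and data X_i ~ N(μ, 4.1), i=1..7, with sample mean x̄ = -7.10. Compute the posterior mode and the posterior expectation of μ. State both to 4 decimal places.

posterior mode = -6.4813, posterior expectation = -6.4813

Posterior for μ is Normal. Precision-weighted mean: (1/5.0·-1.2 + 7/4.1·-7.10) / (1/5.0 + 7/4.1) = -6.4813.
A Normal posterior is symmetric, so mode = mean.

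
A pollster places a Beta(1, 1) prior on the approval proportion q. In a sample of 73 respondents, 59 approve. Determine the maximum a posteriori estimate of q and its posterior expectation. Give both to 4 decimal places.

MAP = 0.8082, posterior mean = 0.8000

Posterior: Beta(1+59, 1+14) = Beta(60, 15).
Mode = (60−1)/(60+15−2) = 59/73 = 0.8082.
Mean = 60/(60+15) = 60/75 = 0.8000.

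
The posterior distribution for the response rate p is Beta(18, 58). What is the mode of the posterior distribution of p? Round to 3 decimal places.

0.230

Mode = (18−1)/(18+58−2) = 17/74 = 0.230.
Mean = 18/(18+58) = 18/76 = 0.237.
This is the posterior mode — the MAP estimate.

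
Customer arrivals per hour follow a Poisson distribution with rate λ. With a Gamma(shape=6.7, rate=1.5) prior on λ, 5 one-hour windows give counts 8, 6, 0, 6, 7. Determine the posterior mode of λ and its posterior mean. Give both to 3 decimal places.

Σ counts = 27. Posterior: Gamma(shape = 6.7+27 = 33.7, rate = 1.5+5 = 6.5).
Mode = (α−1)/β = 32.7/6.5 = 5.031.
Mean = α/β = 33.7/6.5 = 5.185.
The mean is pulled above the mode by the posterior's right skew.

λ_MAP = 5.031, E[λ|data] = 5.185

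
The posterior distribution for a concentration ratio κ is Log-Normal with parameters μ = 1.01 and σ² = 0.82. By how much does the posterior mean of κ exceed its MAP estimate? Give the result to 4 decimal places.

Mode = exp(μ − σ²) = exp(0.19) = 1.2092.
Mean = exp(μ + σ²/2) = exp(1.420) = 4.1371.
Difference = 4.1371 − 1.2092 = 2.9279.

2.9279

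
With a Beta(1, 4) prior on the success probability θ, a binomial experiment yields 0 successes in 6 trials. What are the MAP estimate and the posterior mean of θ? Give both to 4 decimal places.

Posterior: Beta(1+0, 4+6) = Beta(1, 10).
Since α = 1 ≤ 1 and β > 1, the Beta density is monotone decreasing on [0,1]; the mode is at 0.
Mean = 1/(1+10) = 0.0909.
The mean is pulled above the mode by the posterior's right skew.

MAP = 0.0000; posterior mean = 0.0909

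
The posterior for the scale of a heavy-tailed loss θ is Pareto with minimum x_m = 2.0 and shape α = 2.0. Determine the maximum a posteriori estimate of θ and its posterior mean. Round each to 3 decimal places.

θ_MAP = 2.000, E[θ|data] = 4.000

The Pareto density is strictly decreasing on [x_m, ∞), so the mode is x_m = 2.000.
Mean = α·x_m/(α−1) = 2.0·2.0/1.0 = 4.000.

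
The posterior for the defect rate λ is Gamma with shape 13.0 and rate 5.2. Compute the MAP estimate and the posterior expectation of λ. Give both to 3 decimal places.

Mode = (α−1)/β = 12.0/5.2 = 2.308.
Mean = α/β = 13.0/5.2 = 2.500.
Mean > mode: the posterior has a right tail.

MAP = 2.308; posterior mean = 2.500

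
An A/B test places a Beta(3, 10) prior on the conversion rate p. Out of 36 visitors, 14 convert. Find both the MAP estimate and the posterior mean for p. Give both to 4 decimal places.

MAP = 0.3404; posterior mean = 0.3469

Posterior: Beta(3+14, 10+22) = Beta(17, 32).
Mode = (17−1)/(17+32−2) = 16/47 = 0.3404.
Mean = 17/(17+32) = 17/49 = 0.3469.
Right-skewed posterior ⇒ mode < mean.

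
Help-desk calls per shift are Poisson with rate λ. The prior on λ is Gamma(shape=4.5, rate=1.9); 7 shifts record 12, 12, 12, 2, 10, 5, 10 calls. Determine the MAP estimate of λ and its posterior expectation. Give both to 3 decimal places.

λ_MAP = 7.472, E[λ|data] = 7.584

Σ counts = 63. Posterior: Gamma(shape = 4.5+63 = 67.5, rate = 1.9+7 = 8.9).
Mode = (α−1)/β = 66.5/8.9 = 7.472.
Mean = α/β = 67.5/8.9 = 7.584.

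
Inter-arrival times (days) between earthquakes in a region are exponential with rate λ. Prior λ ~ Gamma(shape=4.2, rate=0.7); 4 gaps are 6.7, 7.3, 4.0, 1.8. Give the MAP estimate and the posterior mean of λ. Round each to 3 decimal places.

MAP = 0.351, posterior mean = 0.400

Σ times = 19.8. Posterior: Gamma(shape = 4.2+4 = 8.2, rate = 0.7+19.8 = 20.5).
Mode = (α−1)/β = 7.2/20.5 = 0.351.
Mean = α/β = 8.2/20.5 = 0.400.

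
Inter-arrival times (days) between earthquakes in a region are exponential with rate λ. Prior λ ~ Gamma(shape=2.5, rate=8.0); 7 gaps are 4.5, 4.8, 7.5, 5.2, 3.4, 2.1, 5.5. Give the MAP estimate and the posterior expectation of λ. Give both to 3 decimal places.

MAP estimate = 0.207, posterior expectation = 0.232

Σ times = 33.0. Posterior: Gamma(shape = 2.5+7 = 9.5, rate = 8.0+33.0 = 41.0).
Mode = (α−1)/β = 8.5/41.0 = 0.207.
Mean = α/β = 9.5/41.0 = 0.232.
The posterior is right-skewed, so the mean exceeds the mode.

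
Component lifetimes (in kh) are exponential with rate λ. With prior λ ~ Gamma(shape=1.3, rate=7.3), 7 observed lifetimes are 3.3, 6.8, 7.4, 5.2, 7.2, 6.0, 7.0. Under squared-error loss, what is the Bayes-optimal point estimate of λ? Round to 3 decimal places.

Σ times = 42.9. Posterior: Gamma(shape = 1.3+7 = 8.3, rate = 7.3+42.9 = 50.2).
Mode = (α−1)/β = 7.3/50.2 = 0.145.
Mean = α/β = 8.3/50.2 = 0.165.
Squared-error loss ⇒ the optimal estimator is the posterior mean.

0.165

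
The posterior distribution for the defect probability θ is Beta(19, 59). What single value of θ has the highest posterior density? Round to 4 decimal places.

Mode = (19−1)/(19+59−2) = 18/76 = 0.2368.
Mean = 19/(19+59) = 19/78 = 0.2436.
This is the posterior mode — the MAP estimate.

0.2368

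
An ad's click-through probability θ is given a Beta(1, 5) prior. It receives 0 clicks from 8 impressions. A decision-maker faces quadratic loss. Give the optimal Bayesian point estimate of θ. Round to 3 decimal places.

0.071

Posterior: Beta(1+0, 5+8) = Beta(1, 13).
Since α = 1 ≤ 1 and β > 1, the Beta density is monotone decreasing on [0,1]; the mode is at 0.
Mean = 1/(1+13) = 0.071.
Quadratic loss ⇒ the optimal estimator is the posterior mean.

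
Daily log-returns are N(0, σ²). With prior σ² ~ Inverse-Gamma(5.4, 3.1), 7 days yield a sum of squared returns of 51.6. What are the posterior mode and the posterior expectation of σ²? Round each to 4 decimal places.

MAP: 2.9192. Posterior mean: 3.6582.

Posterior: Inverse-Gamma(shape = 5.4+7/2 = 8.9, scale = 3.1+51.6/2 = 28.9).
Mode = β/(α+1) = 28.9/9.9 = 2.9192.
Mean = β/(α−1) = 28.9/7.9 = 3.6582.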